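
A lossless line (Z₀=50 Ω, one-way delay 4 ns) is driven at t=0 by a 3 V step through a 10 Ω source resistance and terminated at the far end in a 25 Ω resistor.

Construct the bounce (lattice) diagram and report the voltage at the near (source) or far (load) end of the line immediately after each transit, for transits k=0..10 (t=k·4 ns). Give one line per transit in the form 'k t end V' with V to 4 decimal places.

0 0 source 2.5000
1 4 load 1.6667
2 8 source 2.2222
3 12 load 2.0370
4 16 source 2.1605
5 20 load 2.1193
6 24 source 2.1468
7 28 load 2.1376
8 32 source 2.1437
9 36 load 2.1417
10 40 source 2.1431

Γ_L=-0.333333, Γ_S=-0.666667; launch V₁=3·50/60=2.500000
k=0 src: V=2.5000
k=1 load: inc=2.500000, refl=2.500000·-0.333333=-0.8333; V=0.000000+2.500000+-0.833333=1.6667
k=2 src: inc=-0.833333, refl=-0.833333·-0.666667=0.5556; V=2.500000+-0.833333+0.555556=2.2222
k=3 load: inc=0.555556, refl=0.555556·-0.333333=-0.1852; V=1.666667+0.555556+-0.185185=2.0370
k=4 src: inc=-0.185185, refl=-0.185185·-0.666667=0.1235; V=2.222222+-0.185185+0.123457=2.1605
k=5 load: inc=0.123457, refl=0.123457·-0.333333=-0.0412; V=2.037037+0.123457+-0.041152=2.1193
k=6 src: inc=-0.041152, refl=-0.041152·-0.666667=0.0274; V=2.160494+-0.041152+0.027435=2.1468
k=7 load: inc=0.027435, refl=0.027435·-0.333333=-0.0091; V=2.119342+0.027435+-0.009145=2.1376
k=8 src: inc=-0.009145, refl=-0.009145·-0.666667=0.0061; V=2.146776+-0.009145+0.006097=2.1437
k=9 load: inc=0.006097, refl=0.006097·-0.333333=-0.0020; V=2.137631+0.006097+-0.002032=2.1417
k=10 src: inc=-0.002032, refl=-0.002032·-0.666667=0.0014; V=2.143728+-0.002032+0.001355=2.1431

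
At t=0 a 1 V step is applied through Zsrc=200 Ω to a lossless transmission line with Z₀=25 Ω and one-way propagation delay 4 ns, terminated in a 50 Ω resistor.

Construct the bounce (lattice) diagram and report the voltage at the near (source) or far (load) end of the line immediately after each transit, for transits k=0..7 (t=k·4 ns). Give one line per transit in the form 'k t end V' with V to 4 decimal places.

Γ_L=0.333333, Γ_S=0.777778; launch V₁=1·25/225=0.111111
k=0 src: V=0.1111
k=1 load: inc=0.111111, refl=0.111111·0.333333=0.0370; V=0.000000+0.111111+0.037037=0.1481
k=2 src: inc=0.037037, refl=0.037037·0.777778=0.0288; V=0.111111+0.037037+0.028807=0.1770
k=3 load: inc=0.028807, refl=0.028807·0.333333=0.0096; V=0.148148+0.028807+0.009602=0.1866
k=4 src: inc=0.009602, refl=0.009602·0.777778=0.0075; V=0.176955+0.009602+0.007468=0.1940
k=5 load: inc=0.007468, refl=0.007468·0.333333=0.0025; V=0.186557+0.007468+0.002489=0.1965
k=6 src: inc=0.002489, refl=0.002489·0.777778=0.0019; V=0.194025+0.002489+0.001936=0.1985
k=7 load: inc=0.001936, refl=0.001936·0.333333=0.0006; V=0.196515+0.001936+0.000645=0.1991

0 0 source 0.1111
1 4 load 0.1481
2 8 source 0.1770
3 12 load 0.1866
4 16 source 0.1940
5 20 load 0.1965
6 24 source 0.1985
7 28 load 0.1991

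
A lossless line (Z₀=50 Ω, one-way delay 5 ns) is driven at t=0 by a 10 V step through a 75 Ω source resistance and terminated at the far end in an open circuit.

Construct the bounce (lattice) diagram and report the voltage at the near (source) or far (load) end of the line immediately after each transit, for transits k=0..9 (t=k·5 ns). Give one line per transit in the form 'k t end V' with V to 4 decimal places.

0 0 source 4.0000
1 5 load 8.0000
2 10 source 8.8000
3 15 load 9.6000
4 20 source 9.7600
5 25 load 9.9200
6 30 source 9.9520
7 35 load 9.9840
8 40 source 9.9904
9 45 load 9.9968

Γ_L=1.000000, Γ_S=0.200000; launch V₁=10·50/125=4.000000
k=0 src: V=4.0000
k=1 load: inc=4.000000, refl=4.000000·1.000000=4.0000; V=0.000000+4.000000+4.000000=8.0000
k=2 src: inc=4.000000, refl=4.000000·0.200000=0.8000; V=4.000000+4.000000+0.800000=8.8000
k=3 load: inc=0.800000, refl=0.800000·1.000000=0.8000; V=8.000000+0.800000+0.800000=9.6000
k=4 src: inc=0.800000, refl=0.800000·0.200000=0.1600; V=8.800000+0.800000+0.160000=9.7600
k=5 load: inc=0.160000, refl=0.160000·1.000000=0.1600; V=9.600000+0.160000+0.160000=9.9200
k=6 src: inc=0.160000, refl=0.160000·0.200000=0.0320; V=9.760000+0.160000+0.032000=9.9520
k=7 load: inc=0.032000, refl=0.032000·1.000000=0.0320; V=9.920000+0.032000+0.032000=9.9840
k=8 src: inc=0.032000, refl=0.032000·0.200000=0.0064; V=9.952000+0.032000+0.006400=9.9904
k=9 load: inc=0.006400, refl=0.006400·1.000000=0.0064; V=9.984000+0.006400+0.006400=9.9968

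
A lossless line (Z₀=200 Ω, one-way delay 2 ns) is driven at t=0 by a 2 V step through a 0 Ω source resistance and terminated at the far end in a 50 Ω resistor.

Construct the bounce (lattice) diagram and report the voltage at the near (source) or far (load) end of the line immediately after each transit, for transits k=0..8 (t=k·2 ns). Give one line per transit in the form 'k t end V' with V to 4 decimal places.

0 0 source 2.0000
1 2 load 0.8000
2 4 source 2.0000
3 6 load 1.2800
4 8 source 2.0000
5 10 load 1.5680
6 12 source 2.0000
7 14 load 1.7408
8 16 source 2.0000

Γ_L=-0.600000, Γ_S=-1.000000; launch V₁=2·200/200=2.000000
k=0 src: V=2.0000
k=1 load: inc=2.000000, refl=2.000000·-0.600000=-1.2000; V=0.000000+2.000000+-1.200000=0.8000
k=2 src: inc=-1.200000, refl=-1.200000·-1.000000=1.2000; V=2.000000+-1.200000+1.200000=2.0000
k=3 load: inc=1.200000, refl=1.200000·-0.600000=-0.7200; V=0.800000+1.200000+-0.720000=1.2800
k=4 src: inc=-0.720000, refl=-0.720000·-1.000000=0.7200; V=2.000000+-0.720000+0.720000=2.0000
k=5 load: inc=0.720000, refl=0.720000·-0.600000=-0.4320; V=1.280000+0.720000+-0.432000=1.5680
k=6 src: inc=-0.432000, refl=-0.432000·-1.000000=0.4320; V=2.000000+-0.432000+0.432000=2.0000
k=7 load: inc=0.432000, refl=0.432000·-0.600000=-0.2592; V=1.568000+0.432000+-0.259200=1.7408
k=8 src: inc=-0.259200, refl=-0.259200·-1.000000=0.2592; V=2.000000+-0.259200+0.259200=2.0000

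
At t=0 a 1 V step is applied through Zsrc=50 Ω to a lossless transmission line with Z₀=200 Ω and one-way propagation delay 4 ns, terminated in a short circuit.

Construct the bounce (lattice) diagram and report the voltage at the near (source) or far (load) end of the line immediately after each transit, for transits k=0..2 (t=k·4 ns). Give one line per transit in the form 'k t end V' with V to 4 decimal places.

Γ_L=-1.000000, Γ_S=-0.600000; launch V₁=1·200/250=0.800000
k=0 src: V=0.8000
k=1 load: inc=0.800000, refl=0.800000·-1.000000=-0.8000; V=0.000000+0.800000+-0.800000=0.0000
k=2 src: inc=-0.800000, refl=-0.800000·-0.600000=0.4800; V=0.800000+-0.800000+0.480000=0.4800

0 0 source 0.8000
1 4 load 0.0000
2 8 source 0.4800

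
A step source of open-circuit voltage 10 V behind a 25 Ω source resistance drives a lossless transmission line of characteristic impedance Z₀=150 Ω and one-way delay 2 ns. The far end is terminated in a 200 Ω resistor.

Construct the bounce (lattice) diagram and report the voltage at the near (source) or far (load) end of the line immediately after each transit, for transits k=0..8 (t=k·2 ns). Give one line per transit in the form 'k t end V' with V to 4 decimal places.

0 0 source 8.5714
1 2 load 9.7959
2 4 source 8.9213
3 6 load 8.7963
4 8 source 8.8856
5 10 load 8.8983
6 12 source 8.8892
7 14 load 8.8879
8 16 source 8.8889

Γ_L=0.142857, Γ_S=-0.714286; launch V₁=10·150/175=8.571429
k=0 src: V=8.5714
k=1 load: inc=8.571429, refl=8.571429·0.142857=1.2245; V=0.000000+8.571429+1.224490=9.7959
k=2 src: inc=1.224490, refl=1.224490·-0.714286=-0.8746; V=8.571429+1.224490+-0.874636=8.9213
k=3 load: inc=-0.874636, refl=-0.874636·0.142857=-0.1249; V=9.795918+-0.874636+-0.124948=8.7963
k=4 src: inc=-0.124948, refl=-0.124948·-0.714286=0.0892; V=8.921283+-0.124948+0.089249=8.8856
k=5 load: inc=0.089249, refl=0.089249·0.142857=0.0127; V=8.796335+0.089249+0.012750=8.8983
k=6 src: inc=0.012750, refl=0.012750·-0.714286=-0.0091; V=8.885583+0.012750+-0.009107=8.8892
k=7 load: inc=-0.009107, refl=-0.009107·0.142857=-0.0013; V=8.898333+-0.009107+-0.001301=8.8879
k=8 src: inc=-0.001301, refl=-0.001301·-0.714286=0.0009; V=8.889226+-0.001301+0.000929=8.8889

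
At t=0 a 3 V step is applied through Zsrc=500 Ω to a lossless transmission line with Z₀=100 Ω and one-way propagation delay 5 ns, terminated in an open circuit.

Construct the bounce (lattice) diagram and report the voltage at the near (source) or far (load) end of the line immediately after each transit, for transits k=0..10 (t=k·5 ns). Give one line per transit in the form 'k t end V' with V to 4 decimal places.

0 0 source 0.5000
1 5 load 1.0000
2 10 source 1.3333
3 15 load 1.6667
4 20 source 1.8889
5 25 load 2.1111
6 30 source 2.2593
7 35 load 2.4074
8 40 source 2.5062
9 45 load 2.6049
10 50 source 2.6708

Γ_L=1.000000, Γ_S=0.666667; launch V₁=3·100/600=0.500000
k=0 src: V=0.5000
k=1 load: inc=0.500000, refl=0.500000·1.000000=0.5000; V=0.000000+0.500000+0.500000=1.0000
k=2 src: inc=0.500000, refl=0.500000·0.666667=0.3333; V=0.500000+0.500000+0.333333=1.3333
k=3 load: inc=0.333333, refl=0.333333·1.000000=0.3333; V=1.000000+0.333333+0.333333=1.6667
k=4 src: inc=0.333333, refl=0.333333·0.666667=0.2222; V=1.333333+0.333333+0.222222=1.8889
k=5 load: inc=0.222222, refl=0.222222·1.000000=0.2222; V=1.666667+0.222222+0.222222=2.1111
k=6 src: inc=0.222222, refl=0.222222·0.666667=0.1481; V=1.888889+0.222222+0.148148=2.2593
k=7 load: inc=0.148148, refl=0.148148·1.000000=0.1481; V=2.111111+0.148148+0.148148=2.4074
k=8 src: inc=0.148148, refl=0.148148·0.666667=0.0988; V=2.259259+0.148148+0.098765=2.5062
k=9 load: inc=0.098765, refl=0.098765·1.000000=0.0988; V=2.407407+0.098765+0.098765=2.6049
k=10 src: inc=0.098765, refl=0.098765·0.666667=0.0658; V=2.506173+0.098765+0.065844=2.6708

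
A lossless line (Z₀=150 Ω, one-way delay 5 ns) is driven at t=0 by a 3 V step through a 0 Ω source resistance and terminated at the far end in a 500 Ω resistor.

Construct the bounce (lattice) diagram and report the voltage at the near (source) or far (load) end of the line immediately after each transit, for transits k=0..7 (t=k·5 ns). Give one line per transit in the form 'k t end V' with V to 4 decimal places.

Γ_L=0.538462, Γ_S=-1.000000; launch V₁=3·150/150=3.000000
k=0 src: V=3.0000
k=1 load: inc=3.000000, refl=3.000000·0.538462=1.6154; V=0.000000+3.000000+1.615385=4.6154
k=2 src: inc=1.615385, refl=1.615385·-1.000000=-1.6154; V=3.000000+1.615385+-1.615385=3.0000
k=3 load: inc=-1.615385, refl=-1.615385·0.538462=-0.8698; V=4.615385+-1.615385+-0.869822=2.1302
k=4 src: inc=-0.869822, refl=-0.869822·-1.000000=0.8698; V=3.000000+-0.869822+0.869822=3.0000
k=5 load: inc=0.869822, refl=0.869822·0.538462=0.4684; V=2.130178+0.869822+0.468366=3.4684
k=6 src: inc=0.468366, refl=0.468366·-1.000000=-0.4684; V=3.000000+0.468366+-0.468366=3.0000
k=7 load: inc=-0.468366, refl=-0.468366·0.538462=-0.2522; V=3.468366+-0.468366+-0.252197=2.7478

0 0 source 3.0000
1 5 load 4.6154
2 10 source 3.0000
3 15 load 2.1302
4 20 source 3.0000
5 25 load 3.4684
6 30 source 3.0000
7 35 load 2.7478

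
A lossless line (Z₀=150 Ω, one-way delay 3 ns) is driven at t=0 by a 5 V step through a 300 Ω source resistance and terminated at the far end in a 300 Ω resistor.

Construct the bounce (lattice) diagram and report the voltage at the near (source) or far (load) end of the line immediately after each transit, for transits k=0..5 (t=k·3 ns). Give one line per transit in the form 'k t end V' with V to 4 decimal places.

0 0 source 1.6667
1 3 load 2.2222
2 6 source 2.4074
3 9 load 2.4691
4 12 source 2.4897
5 15 load 2.4966

Γ_L=0.333333, Γ_S=0.333333; launch V₁=5·150/450=1.666667
k=0 src: V=1.6667
k=1 load: inc=1.666667, refl=1.666667·0.333333=0.5556; V=0.000000+1.666667+0.555556=2.2222
k=2 src: inc=0.555556, refl=0.555556·0.333333=0.1852; V=1.666667+0.555556+0.185185=2.4074
k=3 load: inc=0.185185, refl=0.185185·0.333333=0.0617; V=2.222222+0.185185+0.061728=2.4691
k=4 src: inc=0.061728, refl=0.061728·0.333333=0.0206; V=2.407407+0.061728+0.020576=2.4897
k=5 load: inc=0.020576, refl=0.020576·0.333333=0.0069; V=2.469136+0.020576+0.006859=2.4966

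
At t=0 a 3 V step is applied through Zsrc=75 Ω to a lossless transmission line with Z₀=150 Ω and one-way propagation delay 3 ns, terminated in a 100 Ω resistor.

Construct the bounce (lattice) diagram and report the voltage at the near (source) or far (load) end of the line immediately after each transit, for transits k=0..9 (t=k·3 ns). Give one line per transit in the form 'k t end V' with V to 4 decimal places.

Γ_L=-0.200000, Γ_S=-0.333333; launch V₁=3·150/225=2.000000
k=0 src: V=2.0000
k=1 load: inc=2.000000, refl=2.000000·-0.200000=-0.4000; V=0.000000+2.000000+-0.400000=1.6000
k=2 src: inc=-0.400000, refl=-0.400000·-0.333333=0.1333; V=2.000000+-0.400000+0.133333=1.7333
k=3 load: inc=0.133333, refl=0.133333·-0.200000=-0.0267; V=1.600000+0.133333+-0.026667=1.7067
k=4 src: inc=-0.026667, refl=-0.026667·-0.333333=0.0089; V=1.733333+-0.026667+0.008889=1.7156
k=5 load: inc=0.008889, refl=0.008889·-0.200000=-0.0018; V=1.706667+0.008889+-0.001778=1.7138
k=6 src: inc=-0.001778, refl=-0.001778·-0.333333=0.0006; V=1.715556+-0.001778+0.000593=1.7144
k=7 load: inc=0.000593, refl=0.000593·-0.200000=-0.0001; V=1.713778+0.000593+-0.000119=1.7143
k=8 src: inc=-0.000119, refl=-0.000119·-0.333333=0.0000; V=1.714370+-0.000119+0.000040=1.7143
k=9 load: inc=0.000040, refl=0.000040·-0.200000=-0.0000; V=1.714252+0.000040+-0.000008=1.7143

0 0 source 2.0000
1 3 load 1.6000
2 6 source 1.7333
3 9 load 1.7067
4 12 source 1.7156
5 15 load 1.7138
6 18 source 1.7144
7 21 load 1.7143
8 24 source 1.7143
9 27 load 1.7143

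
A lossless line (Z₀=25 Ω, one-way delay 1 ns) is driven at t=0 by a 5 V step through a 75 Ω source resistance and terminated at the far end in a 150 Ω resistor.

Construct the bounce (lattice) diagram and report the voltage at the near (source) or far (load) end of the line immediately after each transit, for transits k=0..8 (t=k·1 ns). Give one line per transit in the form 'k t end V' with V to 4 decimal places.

0 0 source 1.2500
1 1 load 2.1429
2 2 source 2.5893
3 3 load 2.9082
4 4 source 3.0676
5 5 load 3.1815
6 6 source 3.2384
7 7 load 3.2791
8 8 source 3.2994

Γ_L=0.714286, Γ_S=0.500000; launch V₁=5·25/100=1.250000
k=0 src: V=1.2500
k=1 load: inc=1.250000, refl=1.250000·0.714286=0.8929; V=0.000000+1.250000+0.892857=2.1429
k=2 src: inc=0.892857, refl=0.892857·0.500000=0.4464; V=1.250000+0.892857+0.446429=2.5893
k=3 load: inc=0.446429, refl=0.446429·0.714286=0.3189; V=2.142857+0.446429+0.318878=2.9082
k=4 src: inc=0.318878, refl=0.318878·0.500000=0.1594; V=2.589286+0.318878+0.159439=3.0676
k=5 load: inc=0.159439, refl=0.159439·0.714286=0.1139; V=2.908163+0.159439+0.113885=3.1815
k=6 src: inc=0.113885, refl=0.113885·0.500000=0.0569; V=3.067602+0.113885+0.056942=3.2384
k=7 load: inc=0.056942, refl=0.056942·0.714286=0.0407; V=3.181487+0.056942+0.040673=3.2791
k=8 src: inc=0.040673, refl=0.040673·0.500000=0.0203; V=3.238429+0.040673+0.020337=3.2994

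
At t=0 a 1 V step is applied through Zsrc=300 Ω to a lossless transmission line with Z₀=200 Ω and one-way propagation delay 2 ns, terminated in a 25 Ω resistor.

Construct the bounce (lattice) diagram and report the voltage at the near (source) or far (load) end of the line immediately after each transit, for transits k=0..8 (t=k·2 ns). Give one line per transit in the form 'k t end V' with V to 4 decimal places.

0 0 source 0.4000
1 2 load 0.0889
2 4 source 0.0267
3 6 load 0.0751
4 8 source 0.0847
5 10 load 0.0772
6 12 source 0.0757
7 14 load 0.0769
8 16 source 0.0771

Γ_L=-0.777778, Γ_S=0.200000; launch V₁=1·200/500=0.400000
k=0 src: V=0.4000
k=1 load: inc=0.400000, refl=0.400000·-0.777778=-0.3111; V=0.000000+0.400000+-0.311111=0.0889
k=2 src: inc=-0.311111, refl=-0.311111·0.200000=-0.0622; V=0.400000+-0.311111+-0.062222=0.0267
k=3 load: inc=-0.062222, refl=-0.062222·-0.777778=0.0484; V=0.088889+-0.062222+0.048395=0.0751
k=4 src: inc=0.048395, refl=0.048395·0.200000=0.0097; V=0.026667+0.048395+0.009679=0.0847
k=5 load: inc=0.009679, refl=0.009679·-0.777778=-0.0075; V=0.075062+0.009679+-0.007528=0.0772
k=6 src: inc=-0.007528, refl=-0.007528·0.200000=-0.0015; V=0.084741+-0.007528+-0.001506=0.0757
k=7 load: inc=-0.001506, refl=-0.001506·-0.777778=0.0012; V=0.077213+-0.001506+0.001171=0.0769
k=8 src: inc=0.001171, refl=0.001171·0.200000=0.0002; V=0.075707+0.001171+0.000234=0.0771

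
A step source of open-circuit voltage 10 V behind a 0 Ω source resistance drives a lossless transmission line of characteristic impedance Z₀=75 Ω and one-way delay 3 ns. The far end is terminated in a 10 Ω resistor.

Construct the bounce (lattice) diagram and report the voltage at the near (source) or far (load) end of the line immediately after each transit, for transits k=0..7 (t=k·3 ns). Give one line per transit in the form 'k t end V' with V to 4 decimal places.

0 0 source 10.0000
1 3 load 2.3529
2 6 source 10.0000
3 9 load 4.1522
4 12 source 10.0000
5 15 load 5.5282
6 18 source 10.0000
7 21 load 6.5804

Γ_L=-0.764706, Γ_S=-1.000000; launch V₁=10·75/75=10.000000
k=0 src: V=10.0000
k=1 load: inc=10.000000, refl=10.000000·-0.764706=-7.6471; V=0.000000+10.000000+-7.647059=2.3529
k=2 src: inc=-7.647059, refl=-7.647059·-1.000000=7.6471; V=10.000000+-7.647059+7.647059=10.0000
k=3 load: inc=7.647059, refl=7.647059·-0.764706=-5.8478; V=2.352941+7.647059+-5.847751=4.1522
k=4 src: inc=-5.847751, refl=-5.847751·-1.000000=5.8478; V=10.000000+-5.847751+5.847751=10.0000
k=5 load: inc=5.847751, refl=5.847751·-0.764706=-4.4718; V=4.152249+5.847751+-4.471809=5.5282
k=6 src: inc=-4.471809, refl=-4.471809·-1.000000=4.4718; V=10.000000+-4.471809+4.471809=10.0000
k=7 load: inc=4.471809, refl=4.471809·-0.764706=-3.4196; V=5.528191+4.471809+-3.419619=6.5804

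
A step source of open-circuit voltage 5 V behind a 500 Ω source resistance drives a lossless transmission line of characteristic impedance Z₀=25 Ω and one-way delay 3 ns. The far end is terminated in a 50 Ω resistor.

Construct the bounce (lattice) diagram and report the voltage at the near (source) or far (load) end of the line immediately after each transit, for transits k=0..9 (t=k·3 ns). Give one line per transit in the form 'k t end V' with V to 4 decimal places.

Γ_L=0.333333, Γ_S=0.904762; launch V₁=5·25/525=0.238095
k=0 src: V=0.2381
k=1 load: inc=0.238095, refl=0.238095·0.333333=0.0794; V=0.000000+0.238095+0.079365=0.3175
k=2 src: inc=0.079365, refl=0.079365·0.904762=0.0718; V=0.238095+0.079365+0.071807=0.3893
k=3 load: inc=0.071807, refl=0.071807·0.333333=0.0239; V=0.317460+0.071807+0.023936=0.4132
k=4 src: inc=0.023936, refl=0.023936·0.904762=0.0217; V=0.389267+0.023936+0.021656=0.4349
k=5 load: inc=0.021656, refl=0.021656·0.333333=0.0072; V=0.413202+0.021656+0.007219=0.4421
k=6 src: inc=0.007219, refl=0.007219·0.904762=0.0065; V=0.434858+0.007219+0.006531=0.4486
k=7 load: inc=0.006531, refl=0.006531·0.333333=0.0022; V=0.442077+0.006531+0.002177=0.4508
k=8 src: inc=0.002177, refl=0.002177·0.904762=0.0020; V=0.448608+0.002177+0.001970=0.4528
k=9 load: inc=0.001970, refl=0.001970·0.333333=0.0007; V=0.450785+0.001970+0.000657=0.4534

0 0 source 0.2381
1 3 load 0.3175
2 6 source 0.3893
3 9 load 0.4132
4 12 source 0.4349
5 15 load 0.4421
6 18 source 0.4486
7 21 load 0.4508
8 24 source 0.4528
9 27 load 0.4534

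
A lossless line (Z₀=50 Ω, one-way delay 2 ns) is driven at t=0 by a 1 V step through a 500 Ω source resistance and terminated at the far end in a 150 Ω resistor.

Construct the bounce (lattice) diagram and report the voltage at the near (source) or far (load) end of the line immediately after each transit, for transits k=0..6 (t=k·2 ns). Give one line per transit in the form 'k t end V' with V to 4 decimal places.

0 0 source 0.0909
1 2 load 0.1364
2 4 source 0.1736
3 6 load 0.1921
4 8 source 0.2074
5 10 load 0.2150
6 12 source 0.2212

Γ_L=0.500000, Γ_S=0.818182; launch V₁=1·50/550=0.090909
k=0 src: V=0.0909
k=1 load: inc=0.090909, refl=0.090909·0.500000=0.0455; V=0.000000+0.090909+0.045455=0.1364
k=2 src: inc=0.045455, refl=0.045455·0.818182=0.0372; V=0.090909+0.045455+0.037190=0.1736
k=3 load: inc=0.037190, refl=0.037190·0.500000=0.0186; V=0.136364+0.037190+0.018595=0.1921
k=4 src: inc=0.018595, refl=0.018595·0.818182=0.0152; V=0.173554+0.018595+0.015214=0.2074
k=5 load: inc=0.015214, refl=0.015214·0.500000=0.0076; V=0.192149+0.015214+0.007607=0.2150
k=6 src: inc=0.007607, refl=0.007607·0.818182=0.0062; V=0.207363+0.007607+0.006224=0.2212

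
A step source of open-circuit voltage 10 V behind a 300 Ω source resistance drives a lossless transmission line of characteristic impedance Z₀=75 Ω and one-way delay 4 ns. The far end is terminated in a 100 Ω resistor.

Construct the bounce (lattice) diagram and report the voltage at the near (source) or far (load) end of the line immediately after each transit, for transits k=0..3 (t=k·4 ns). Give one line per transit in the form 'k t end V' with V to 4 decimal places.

0 0 source 2.0000
1 4 load 2.2857
2 8 source 2.4571
3 12 load 2.4816

Γ_L=0.142857, Γ_S=0.600000; launch V₁=10·75/375=2.000000
k=0 src: V=2.0000
k=1 load: inc=2.000000, refl=2.000000·0.142857=0.2857; V=0.000000+2.000000+0.285714=2.2857
k=2 src: inc=0.285714, refl=0.285714·0.600000=0.1714; V=2.000000+0.285714+0.171429=2.4571
k=3 load: inc=0.171429, refl=0.171429·0.142857=0.0245; V=2.285714+0.171429+0.024490=2.4816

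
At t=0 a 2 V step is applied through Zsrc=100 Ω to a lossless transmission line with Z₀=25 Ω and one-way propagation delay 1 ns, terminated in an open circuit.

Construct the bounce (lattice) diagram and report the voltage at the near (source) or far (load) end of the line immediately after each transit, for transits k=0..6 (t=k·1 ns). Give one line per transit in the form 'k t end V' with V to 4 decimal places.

Γ_L=1.000000, Γ_S=0.600000; launch V₁=2·25/125=0.400000
k=0 src: V=0.4000
k=1 load: inc=0.400000, refl=0.400000·1.000000=0.4000; V=0.000000+0.400000+0.400000=0.8000
k=2 src: inc=0.400000, refl=0.400000·0.600000=0.2400; V=0.400000+0.400000+0.240000=1.0400
k=3 load: inc=0.240000, refl=0.240000·1.000000=0.2400; V=0.800000+0.240000+0.240000=1.2800
k=4 src: inc=0.240000, refl=0.240000·0.600000=0.1440; V=1.040000+0.240000+0.144000=1.4240
k=5 load: inc=0.144000, refl=0.144000·1.000000=0.1440; V=1.280000+0.144000+0.144000=1.5680
k=6 src: inc=0.144000, refl=0.144000·0.600000=0.0864; V=1.424000+0.144000+0.086400=1.6544

0 0 source 0.4000
1 1 load 0.8000
2 2 source 1.0400
3 3 load 1.2800
4 4 source 1.4240
5 5 load 1.5680
6 6 source 1.6544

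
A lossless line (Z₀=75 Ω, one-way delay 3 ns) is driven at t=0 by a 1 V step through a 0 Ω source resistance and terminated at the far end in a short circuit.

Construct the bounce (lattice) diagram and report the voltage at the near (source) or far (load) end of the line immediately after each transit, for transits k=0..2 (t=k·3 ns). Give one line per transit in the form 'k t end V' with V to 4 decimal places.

0 0 source 1.0000
1 3 load 0.0000
2 6 source 1.0000

Γ_L=-1.000000, Γ_S=-1.000000; launch V₁=1·75/75=1.000000
k=0 src: V=1.0000
k=1 load: inc=1.000000, refl=1.000000·-1.000000=-1.0000; V=0.000000+1.000000+-1.000000=0.0000
k=2 src: inc=-1.000000, refl=-1.000000·-1.000000=1.0000; V=1.000000+-1.000000+1.000000=1.0000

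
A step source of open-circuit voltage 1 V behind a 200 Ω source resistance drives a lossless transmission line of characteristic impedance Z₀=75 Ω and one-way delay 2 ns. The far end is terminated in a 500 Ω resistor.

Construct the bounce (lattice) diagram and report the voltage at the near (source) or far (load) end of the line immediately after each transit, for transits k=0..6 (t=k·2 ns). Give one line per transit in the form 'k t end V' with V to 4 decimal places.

Γ_L=0.739130, Γ_S=0.454545; launch V₁=1·75/275=0.272727
k=0 src: V=0.2727
k=1 load: inc=0.272727, refl=0.272727·0.739130=0.2016; V=0.000000+0.272727+0.201581=0.4743
k=2 src: inc=0.201581, refl=0.201581·0.454545=0.0916; V=0.272727+0.201581+0.091628=0.5659
k=3 load: inc=0.091628, refl=0.091628·0.739130=0.0677; V=0.474308+0.091628+0.067725=0.6337
k=4 src: inc=0.067725, refl=0.067725·0.454545=0.0308; V=0.565936+0.067725+0.030784=0.6644
k=5 load: inc=0.030784, refl=0.030784·0.739130=0.0228; V=0.633661+0.030784+0.022753=0.6872
k=6 src: inc=0.022753, refl=0.022753·0.454545=0.0103; V=0.664445+0.022753+0.010342=0.6975

0 0 source 0.2727
1 2 load 0.4743
2 4 source 0.5659
3 6 load 0.6337
4 8 source 0.6644
5 10 load 0.6872
6 12 source 0.6975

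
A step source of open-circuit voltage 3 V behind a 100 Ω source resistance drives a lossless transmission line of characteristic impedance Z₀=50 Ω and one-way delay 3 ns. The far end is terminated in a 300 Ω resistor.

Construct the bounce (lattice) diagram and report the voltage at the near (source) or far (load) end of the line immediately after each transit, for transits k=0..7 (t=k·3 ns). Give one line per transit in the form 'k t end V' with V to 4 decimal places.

0 0 source 1.0000
1 3 load 1.7143
2 6 source 1.9524
3 9 load 2.1224
4 12 source 2.1791
5 15 load 2.2196
6 18 source 2.2331
7 21 load 2.2428

Γ_L=0.714286, Γ_S=0.333333; launch V₁=3·50/150=1.000000
k=0 src: V=1.0000
k=1 load: inc=1.000000, refl=1.000000·0.714286=0.7143; V=0.000000+1.000000+0.714286=1.7143
k=2 src: inc=0.714286, refl=0.714286·0.333333=0.2381; V=1.000000+0.714286+0.238095=1.9524
k=3 load: inc=0.238095, refl=0.238095·0.714286=0.1701; V=1.714286+0.238095+0.170068=2.1224
k=4 src: inc=0.170068, refl=0.170068·0.333333=0.0567; V=1.952381+0.170068+0.056689=2.1791
k=5 load: inc=0.056689, refl=0.056689·0.714286=0.0405; V=2.122449+0.056689+0.040492=2.2196
k=6 src: inc=0.040492, refl=0.040492·0.333333=0.0135; V=2.179138+0.040492+0.013497=2.2331
k=7 load: inc=0.013497, refl=0.013497·0.714286=0.0096; V=2.219631+0.013497+0.009641=2.2428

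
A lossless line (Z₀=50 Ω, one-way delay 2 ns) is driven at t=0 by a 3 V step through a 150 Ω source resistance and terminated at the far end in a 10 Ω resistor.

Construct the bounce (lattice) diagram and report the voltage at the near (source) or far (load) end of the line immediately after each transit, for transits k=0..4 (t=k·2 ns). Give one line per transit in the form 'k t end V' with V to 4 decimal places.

0 0 source 0.7500
1 2 load 0.2500
2 4 source 0.0000
3 6 load 0.1667
4 8 source 0.2500

Γ_L=-0.666667, Γ_S=0.500000; launch V₁=3·50/200=0.750000
k=0 src: V=0.7500
k=1 load: inc=0.750000, refl=0.750000·-0.666667=-0.5000; V=0.000000+0.750000+-0.500000=0.2500
k=2 src: inc=-0.500000, refl=-0.500000·0.500000=-0.2500; V=0.750000+-0.500000+-0.250000=0.0000
k=3 load: inc=-0.250000, refl=-0.250000·-0.666667=0.1667; V=0.250000+-0.250000+0.166667=0.1667
k=4 src: inc=0.166667, refl=0.166667·0.500000=0.0833; V=0.000000+0.166667+0.083333=0.2500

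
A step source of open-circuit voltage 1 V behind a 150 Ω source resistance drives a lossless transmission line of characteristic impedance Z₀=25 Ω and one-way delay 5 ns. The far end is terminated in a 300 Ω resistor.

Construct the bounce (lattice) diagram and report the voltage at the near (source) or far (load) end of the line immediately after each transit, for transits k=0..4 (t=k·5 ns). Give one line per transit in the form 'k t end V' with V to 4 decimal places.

Γ_L=0.846154, Γ_S=0.714286; launch V₁=1·25/175=0.142857
k=0 src: V=0.1429
k=1 load: inc=0.142857, refl=0.142857·0.846154=0.1209; V=0.000000+0.142857+0.120879=0.2637
k=2 src: inc=0.120879, refl=0.120879·0.714286=0.0863; V=0.142857+0.120879+0.086342=0.3501
k=3 load: inc=0.086342, refl=0.086342·0.846154=0.0731; V=0.263736+0.086342+0.073059=0.4231
k=4 src: inc=0.073059, refl=0.073059·0.714286=0.0522; V=0.350078+0.073059+0.052185=0.4753

0 0 source 0.1429
1 5 load 0.2637
2 10 source 0.3501
3 15 load 0.4231
4 20 source 0.4753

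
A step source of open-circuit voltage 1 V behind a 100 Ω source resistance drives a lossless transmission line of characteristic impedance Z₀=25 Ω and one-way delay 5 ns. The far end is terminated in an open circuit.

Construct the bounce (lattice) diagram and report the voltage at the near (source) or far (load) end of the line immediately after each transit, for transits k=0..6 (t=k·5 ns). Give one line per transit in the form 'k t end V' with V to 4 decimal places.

0 0 source 0.2000
1 5 load 0.4000
2 10 source 0.5200
3 15 load 0.6400
4 20 source 0.7120
5 25 load 0.7840
6 30 source 0.8272

Γ_L=1.000000, Γ_S=0.600000; launch V₁=1·25/125=0.200000
k=0 src: V=0.2000
k=1 load: inc=0.200000, refl=0.200000·1.000000=0.2000; V=0.000000+0.200000+0.200000=0.4000
k=2 src: inc=0.200000, refl=0.200000·0.600000=0.1200; V=0.200000+0.200000+0.120000=0.5200
k=3 load: inc=0.120000, refl=0.120000·1.000000=0.1200; V=0.400000+0.120000+0.120000=0.6400
k=4 src: inc=0.120000, refl=0.120000·0.600000=0.0720; V=0.520000+0.120000+0.072000=0.7120
k=5 load: inc=0.072000, refl=0.072000·1.000000=0.0720; V=0.640000+0.072000+0.072000=0.7840
k=6 src: inc=0.072000, refl=0.072000·0.600000=0.0432; V=0.712000+0.072000+0.043200=0.8272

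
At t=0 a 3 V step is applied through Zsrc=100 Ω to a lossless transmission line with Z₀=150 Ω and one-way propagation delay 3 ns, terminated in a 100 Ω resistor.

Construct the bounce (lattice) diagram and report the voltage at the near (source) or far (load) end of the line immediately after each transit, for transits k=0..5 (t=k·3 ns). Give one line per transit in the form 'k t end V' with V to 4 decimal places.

Γ_L=-0.200000, Γ_S=-0.200000; launch V₁=3·150/250=1.800000
k=0 src: V=1.8000
k=1 load: inc=1.800000, refl=1.800000·-0.200000=-0.3600; V=0.000000+1.800000+-0.360000=1.4400
k=2 src: inc=-0.360000, refl=-0.360000·-0.200000=0.0720; V=1.800000+-0.360000+0.072000=1.5120
k=3 load: inc=0.072000, refl=0.072000·-0.200000=-0.0144; V=1.440000+0.072000+-0.014400=1.4976
k=4 src: inc=-0.014400, refl=-0.014400·-0.200000=0.0029; V=1.512000+-0.014400+0.002880=1.5005
k=5 load: inc=0.002880, refl=0.002880·-0.200000=-0.0006; V=1.497600+0.002880+-0.000576=1.4999

0 0 source 1.8000
1 3 load 1.4400
2 6 source 1.5120
3 9 load 1.4976
4 12 source 1.5005
5 15 load 1.4999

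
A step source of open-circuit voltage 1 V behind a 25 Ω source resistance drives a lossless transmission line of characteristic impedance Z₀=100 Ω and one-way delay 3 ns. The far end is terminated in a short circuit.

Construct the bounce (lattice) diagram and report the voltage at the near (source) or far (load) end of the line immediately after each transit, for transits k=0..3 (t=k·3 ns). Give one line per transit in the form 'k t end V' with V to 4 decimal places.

0 0 source 0.8000
1 3 load 0.0000
2 6 source 0.4800
3 9 load 0.0000

Γ_L=-1.000000, Γ_S=-0.600000; launch V₁=1·100/125=0.800000
k=0 src: V=0.8000
k=1 load: inc=0.800000, refl=0.800000·-1.000000=-0.8000; V=0.000000+0.800000+-0.800000=0.0000
k=2 src: inc=-0.800000, refl=-0.800000·-0.600000=0.4800; V=0.800000+-0.800000+0.480000=0.4800
k=3 load: inc=0.480000, refl=0.480000·-1.000000=-0.4800; V=0.000000+0.480000+-0.480000=0.0000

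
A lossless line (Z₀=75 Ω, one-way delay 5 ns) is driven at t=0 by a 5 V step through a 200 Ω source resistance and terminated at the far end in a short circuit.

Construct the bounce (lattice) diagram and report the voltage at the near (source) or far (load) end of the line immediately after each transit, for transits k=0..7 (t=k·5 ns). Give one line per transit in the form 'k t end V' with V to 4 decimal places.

0 0 source 1.3636
1 5 load 0.0000
2 10 source -0.6198
3 15 load 0.0000
4 20 source 0.2817
5 25 load 0.0000
6 30 source -0.1281
7 35 load 0.0000

Γ_L=-1.000000, Γ_S=0.454545; launch V₁=5·75/275=1.363636
k=0 src: V=1.3636
k=1 load: inc=1.363636, refl=1.363636·-1.000000=-1.3636; V=0.000000+1.363636+-1.363636=0.0000
k=2 src: inc=-1.363636, refl=-1.363636·0.454545=-0.6198; V=1.363636+-1.363636+-0.619835=-0.6198
k=3 load: inc=-0.619835, refl=-0.619835·-1.000000=0.6198; V=0.000000+-0.619835+0.619835=0.0000
k=4 src: inc=0.619835, refl=0.619835·0.454545=0.2817; V=-0.619835+0.619835+0.281743=0.2817
k=5 load: inc=0.281743, refl=0.281743·-1.000000=-0.2817; V=0.000000+0.281743+-0.281743=0.0000
k=6 src: inc=-0.281743, refl=-0.281743·0.454545=-0.1281; V=0.281743+-0.281743+-0.128065=-0.1281
k=7 load: inc=-0.128065, refl=-0.128065·-1.000000=0.1281; V=0.000000+-0.128065+0.128065=0.0000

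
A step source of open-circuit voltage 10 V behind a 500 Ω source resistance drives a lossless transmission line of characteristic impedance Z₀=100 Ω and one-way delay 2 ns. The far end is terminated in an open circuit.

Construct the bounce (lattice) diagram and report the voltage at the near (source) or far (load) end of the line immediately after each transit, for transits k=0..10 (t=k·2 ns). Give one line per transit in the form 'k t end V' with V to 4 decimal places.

0 0 source 1.6667
1 2 load 3.3333
2 4 source 4.4444
3 6 load 5.5556
4 8 source 6.2963
5 10 load 7.0370
6 12 source 7.5309
7 14 load 8.0247
8 16 source 8.3539
9 18 load 8.6831
10 20 source 8.9026

Γ_L=1.000000, Γ_S=0.666667; launch V₁=10·100/600=1.666667
k=0 src: V=1.6667
k=1 load: inc=1.666667, refl=1.666667·1.000000=1.6667; V=0.000000+1.666667+1.666667=3.3333
k=2 src: inc=1.666667, refl=1.666667·0.666667=1.1111; V=1.666667+1.666667+1.111111=4.4444
k=3 load: inc=1.111111, refl=1.111111·1.000000=1.1111; V=3.333333+1.111111+1.111111=5.5556
k=4 src: inc=1.111111, refl=1.111111·0.666667=0.7407; V=4.444444+1.111111+0.740741=6.2963
k=5 load: inc=0.740741, refl=0.740741·1.000000=0.7407; V=5.555556+0.740741+0.740741=7.0370
k=6 src: inc=0.740741, refl=0.740741·0.666667=0.4938; V=6.296296+0.740741+0.493827=7.5309
k=7 load: inc=0.493827, refl=0.493827·1.000000=0.4938; V=7.037037+0.493827+0.493827=8.0247
k=8 src: inc=0.493827, refl=0.493827·0.666667=0.3292; V=7.530864+0.493827+0.329218=8.3539
k=9 load: inc=0.329218, refl=0.329218·1.000000=0.3292; V=8.024691+0.329218+0.329218=8.6831
k=10 src: inc=0.329218, refl=0.329218·0.666667=0.2195; V=8.353909+0.329218+0.219479=8.9026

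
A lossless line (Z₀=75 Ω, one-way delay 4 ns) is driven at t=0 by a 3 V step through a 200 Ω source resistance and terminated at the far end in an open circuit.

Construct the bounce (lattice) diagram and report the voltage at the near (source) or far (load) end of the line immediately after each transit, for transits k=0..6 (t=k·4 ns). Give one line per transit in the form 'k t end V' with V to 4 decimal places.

0 0 source 0.8182
1 4 load 1.6364
2 8 source 2.0083
3 12 load 2.3802
4 16 source 2.5492
5 20 load 2.7183
6 24 source 2.7951

Γ_L=1.000000, Γ_S=0.454545; launch V₁=3·75/275=0.818182
k=0 src: V=0.8182
k=1 load: inc=0.818182, refl=0.818182·1.000000=0.8182; V=0.000000+0.818182+0.818182=1.6364
k=2 src: inc=0.818182, refl=0.818182·0.454545=0.3719; V=0.818182+0.818182+0.371901=2.0083
k=3 load: inc=0.371901, refl=0.371901·1.000000=0.3719; V=1.636364+0.371901+0.371901=2.3802
k=4 src: inc=0.371901, refl=0.371901·0.454545=0.1690; V=2.008264+0.371901+0.169046=2.5492
k=5 load: inc=0.169046, refl=0.169046·1.000000=0.1690; V=2.380165+0.169046+0.169046=2.7183
k=6 src: inc=0.169046, refl=0.169046·0.454545=0.0768; V=2.549211+0.169046+0.076839=2.7951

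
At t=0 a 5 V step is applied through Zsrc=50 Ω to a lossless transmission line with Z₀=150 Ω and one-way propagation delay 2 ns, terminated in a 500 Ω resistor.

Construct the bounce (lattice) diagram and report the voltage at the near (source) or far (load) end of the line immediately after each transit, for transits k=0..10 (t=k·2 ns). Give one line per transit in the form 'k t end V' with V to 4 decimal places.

0 0 source 3.7500
1 2 load 5.7692
2 4 source 4.7596
3 6 load 4.2160
4 8 source 4.4878
5 10 load 4.6342
6 12 source 4.5610
7 14 load 4.5216
8 16 source 4.5413
9 18 load 4.5519
10 20 source 4.5466

Γ_L=0.538462, Γ_S=-0.500000; launch V₁=5·150/200=3.750000
k=0 src: V=3.7500
k=1 load: inc=3.750000, refl=3.750000·0.538462=2.0192; V=0.000000+3.750000+2.019231=5.7692
k=2 src: inc=2.019231, refl=2.019231·-0.500000=-1.0096; V=3.750000+2.019231+-1.009615=4.7596
k=3 load: inc=-1.009615, refl=-1.009615·0.538462=-0.5436; V=5.769231+-1.009615+-0.543639=4.2160
k=4 src: inc=-0.543639, refl=-0.543639·-0.500000=0.2718; V=4.759615+-0.543639+0.271820=4.4878
k=5 load: inc=0.271820, refl=0.271820·0.538462=0.1464; V=4.215976+0.271820+0.146364=4.6342
k=6 src: inc=0.146364, refl=0.146364·-0.500000=-0.0732; V=4.487796+0.146364+-0.073182=4.5610
k=7 load: inc=-0.073182, refl=-0.073182·0.538462=-0.0394; V=4.634160+-0.073182+-0.039406=4.5216
k=8 src: inc=-0.039406, refl=-0.039406·-0.500000=0.0197; V=4.560978+-0.039406+0.019703=4.5413
k=9 load: inc=0.019703, refl=0.019703·0.538462=0.0106; V=4.521572+0.019703+0.010609=4.5519
k=10 src: inc=0.010609, refl=0.010609·-0.500000=-0.0053; V=4.541275+0.010609+-0.005305=4.5466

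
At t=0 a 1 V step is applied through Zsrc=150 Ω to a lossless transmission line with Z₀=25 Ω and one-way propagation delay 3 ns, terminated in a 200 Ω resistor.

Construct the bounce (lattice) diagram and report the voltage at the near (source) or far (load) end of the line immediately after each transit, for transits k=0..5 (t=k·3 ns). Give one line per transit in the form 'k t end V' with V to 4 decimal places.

0 0 source 0.1429
1 3 load 0.2540
2 6 source 0.3333
3 9 load 0.3951
4 12 source 0.4392
5 15 load 0.4734

Γ_L=0.777778, Γ_S=0.714286; launch V₁=1·25/175=0.142857
k=0 src: V=0.1429
k=1 load: inc=0.142857, refl=0.142857·0.777778=0.1111; V=0.000000+0.142857+0.111111=0.2540
k=2 src: inc=0.111111, refl=0.111111·0.714286=0.0794; V=0.142857+0.111111+0.079365=0.3333
k=3 load: inc=0.079365, refl=0.079365·0.777778=0.0617; V=0.253968+0.079365+0.061728=0.3951
k=4 src: inc=0.061728, refl=0.061728·0.714286=0.0441; V=0.333333+0.061728+0.044092=0.4392
k=5 load: inc=0.044092, refl=0.044092·0.777778=0.0343; V=0.395062+0.044092+0.034294=0.4734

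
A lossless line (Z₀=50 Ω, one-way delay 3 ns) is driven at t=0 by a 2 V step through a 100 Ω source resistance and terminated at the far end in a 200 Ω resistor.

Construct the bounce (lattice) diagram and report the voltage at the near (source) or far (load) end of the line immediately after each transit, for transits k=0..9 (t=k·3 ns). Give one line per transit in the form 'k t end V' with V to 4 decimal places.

Γ_L=0.600000, Γ_S=0.333333; launch V₁=2·50/150=0.666667
k=0 src: V=0.6667
k=1 load: inc=0.666667, refl=0.666667·0.600000=0.4000; V=0.000000+0.666667+0.400000=1.0667
k=2 src: inc=0.400000, refl=0.400000·0.333333=0.1333; V=0.666667+0.400000+0.133333=1.2000
k=3 load: inc=0.133333, refl=0.133333·0.600000=0.0800; V=1.066667+0.133333+0.080000=1.2800
k=4 src: inc=0.080000, refl=0.080000·0.333333=0.0267; V=1.200000+0.080000+0.026667=1.3067
k=5 load: inc=0.026667, refl=0.026667·0.600000=0.0160; V=1.280000+0.026667+0.016000=1.3227
k=6 src: inc=0.016000, refl=0.016000·0.333333=0.0053; V=1.306667+0.016000+0.005333=1.3280
k=7 load: inc=0.005333, refl=0.005333·0.600000=0.0032; V=1.322667+0.005333+0.003200=1.3312
k=8 src: inc=0.003200, refl=0.003200·0.333333=0.0011; V=1.328000+0.003200+0.001067=1.3323
k=9 load: inc=0.001067, refl=0.001067·0.600000=0.0006; V=1.331200+0.001067+0.000640=1.3329

0 0 source 0.6667
1 3 load 1.0667
2 6 source 1.2000
3 9 load 1.2800
4 12 source 1.3067
5 15 load 1.3227
6 18 source 1.3280
7 21 load 1.3312
8 24 source 1.3323
9 27 load 1.3329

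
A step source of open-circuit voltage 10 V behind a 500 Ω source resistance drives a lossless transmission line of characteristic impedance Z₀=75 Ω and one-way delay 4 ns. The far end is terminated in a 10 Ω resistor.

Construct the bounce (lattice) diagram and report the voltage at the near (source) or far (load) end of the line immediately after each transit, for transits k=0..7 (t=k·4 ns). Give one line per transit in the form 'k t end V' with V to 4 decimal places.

0 0 source 1.3043
1 4 load 0.3069
2 8 source -0.4303
3 12 load 0.1334
4 16 source 0.5501
5 20 load 0.2315
6 24 source -0.0040
7 28 load 0.1761

Γ_L=-0.764706, Γ_S=0.739130; launch V₁=10·75/575=1.304348
k=0 src: V=1.3043
k=1 load: inc=1.304348, refl=1.304348·-0.764706=-0.9974; V=0.000000+1.304348+-0.997442=0.3069
k=2 src: inc=-0.997442, refl=-0.997442·0.739130=-0.7372; V=1.304348+-0.997442+-0.737240=-0.4303
k=3 load: inc=-0.737240, refl=-0.737240·-0.764706=0.5638; V=0.306905+-0.737240+0.563772=0.1334
k=4 src: inc=0.563772, refl=0.563772·0.739130=0.4167; V=-0.430335+0.563772+0.416701=0.5501
k=5 load: inc=0.416701, refl=0.416701·-0.764706=-0.3187; V=0.133437+0.416701+-0.318654=0.2315
k=6 src: inc=-0.318654, refl=-0.318654·0.739130=-0.2355; V=0.550138+-0.318654+-0.235527=-0.0040
k=7 load: inc=-0.235527, refl=-0.235527·-0.764706=0.1801; V=0.231484+-0.235527+0.180109=0.1761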